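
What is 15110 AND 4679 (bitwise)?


0b11101100000110 & 0b1001001000111 = 0b1001000000110 = 4614

4614


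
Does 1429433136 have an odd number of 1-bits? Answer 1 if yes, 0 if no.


0b1010101001100110110101100110000 has 15 ones => parity 1

1


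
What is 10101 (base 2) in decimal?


10101 in decimal = 21

21


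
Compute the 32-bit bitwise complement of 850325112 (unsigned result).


~0b110010101011101110111001111000 = 0b11001101010100010001000110000111 = 3444642183 (32-bit unsigned)

3444642183


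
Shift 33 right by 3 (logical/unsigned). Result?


0b100001 >> 3 = 0b100 = 4

4


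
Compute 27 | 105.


0b11011 | 0b1101001 = 0b1111011 = 123

123


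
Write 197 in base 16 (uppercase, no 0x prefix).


197 = C5 hex

C5


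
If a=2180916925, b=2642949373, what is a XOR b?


2180916925 ^ 2642949373 = 477499968

477499968


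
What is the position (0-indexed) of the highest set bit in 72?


0b1001000. Highest set bit at position 6

6


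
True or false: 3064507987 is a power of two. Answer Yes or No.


0b10110110101010001010111001010011. Multiple bits set => No

No


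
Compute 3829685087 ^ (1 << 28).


3829685087 ^ (1 << 28) = 3829685087 ^ 268435456 = 4098120543

4098120543


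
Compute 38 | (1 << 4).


38 | (1 << 4) = 38 | 16 = 54

54


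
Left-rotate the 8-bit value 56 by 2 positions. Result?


Rotate 0b111000 left by 2 (8-bit) = 0b11100000 = 224

224


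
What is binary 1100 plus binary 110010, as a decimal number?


1100 + 110010 = 111110 = 62

62


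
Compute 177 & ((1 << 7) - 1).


177 & 127 = 49

49


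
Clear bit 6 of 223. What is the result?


223 & ~(1 << 6) = 159

159


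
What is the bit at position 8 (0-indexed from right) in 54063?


0b1101001100101111, position 8 = 1

1


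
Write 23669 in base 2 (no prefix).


23669 = 101110001110101 in binary

101110001110101


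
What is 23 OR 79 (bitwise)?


0b10111 | 0b1001111 = 0b1011111 = 95

95


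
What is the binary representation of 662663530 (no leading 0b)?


662663530 = 100111011111110111000101101010 in binary

100111011111110111000101101010


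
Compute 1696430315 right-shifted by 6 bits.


0b1100101000111010111100011101011 >> 6 = 0b1100101000111010111100011 = 26506723

26506723


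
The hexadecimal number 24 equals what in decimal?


24 hex = 36 decimal

36


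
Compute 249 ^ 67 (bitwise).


0b11111001 ^ 0b1000011 = 0b10111010 = 186

186


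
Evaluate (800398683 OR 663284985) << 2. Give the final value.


Step 1: 800398683 | 663284985 = 800980475
Step 2: 800980475 << 2 = 3203921900

3203921900


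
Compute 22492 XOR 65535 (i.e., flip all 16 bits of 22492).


22492 ^ 65535 = 43043

43043


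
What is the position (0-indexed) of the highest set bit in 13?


0b1101. Highest set bit at position 3

3


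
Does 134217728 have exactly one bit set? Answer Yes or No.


0b1000000000000000000000000000. Only one bit set => Yes

Yes


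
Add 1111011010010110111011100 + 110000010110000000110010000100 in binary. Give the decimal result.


1111011010010110111011100 + 110000010110000000110010000100 = 110010010001010011101001100000 = 843397728

843397728


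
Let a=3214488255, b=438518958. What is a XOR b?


3214488255 ^ 438518958 = 2780460561

2780460561


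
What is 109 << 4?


0b1101101 << 4 = 0b11011010000 = 1744

1744


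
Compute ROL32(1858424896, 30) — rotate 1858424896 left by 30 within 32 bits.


Rotate 0b1101110110001010101000001000000 left by 30 (32-bit) = 0b11011101100010101010000010000 = 464606224

464606224


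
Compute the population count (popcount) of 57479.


0b1110000010000111 has 7 set bits

7


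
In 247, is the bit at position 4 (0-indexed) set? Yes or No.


0b11110111, bit 4 = 1. Yes

Yes


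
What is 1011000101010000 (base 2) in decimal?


1011000101010000 in decimal = 45392

45392


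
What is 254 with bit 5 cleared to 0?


254 & ~(1 << 5) = 222

222


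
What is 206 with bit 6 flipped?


206 ^ (1 << 6) = 206 ^ 64 = 142

142


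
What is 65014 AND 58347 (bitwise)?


0b1111110111110110 & 0b1110001111101011 = 0b1110000111100010 = 57826

57826


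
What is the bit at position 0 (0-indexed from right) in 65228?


0b1111111011001100, position 0 = 0

0


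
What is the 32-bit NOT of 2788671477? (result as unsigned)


~0b10100110001101111011111111110101 = 0b1011001110010000100000000001010 = 1506295818 (32-bit unsigned)

1506295818


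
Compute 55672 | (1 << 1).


55672 | (1 << 1) = 55672 | 2 = 55674

55674


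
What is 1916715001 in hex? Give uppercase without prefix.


1916715001 = 723EBFF9 hex

723EBFF9


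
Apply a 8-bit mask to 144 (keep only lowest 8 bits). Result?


144 & 255 = 144

144


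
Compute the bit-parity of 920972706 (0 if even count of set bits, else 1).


0b110110111001001110110110100010 has 17 ones => parity 1

1


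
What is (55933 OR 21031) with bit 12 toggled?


Step 1: 55933 | 21031 = 55935
Step 2: 55935 ^ (1 << 12) = 55935 ^ 4096 = 51839

51839


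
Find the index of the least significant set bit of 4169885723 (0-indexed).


0b11111000100010110110100000011011. Lowest set bit at position 0

0


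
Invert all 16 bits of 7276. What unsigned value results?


7276 ^ 65535 = 58259

58259


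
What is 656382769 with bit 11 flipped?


656382769 ^ (1 << 11) = 656382769 ^ 2048 = 656380721

656380721


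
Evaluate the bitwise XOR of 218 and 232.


0b11011010 ^ 0b11101000 = 0b110010 = 50

50


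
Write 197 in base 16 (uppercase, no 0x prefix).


197 = C5 hex

C5


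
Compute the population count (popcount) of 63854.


0b1111100101101110 has 11 set bits

11


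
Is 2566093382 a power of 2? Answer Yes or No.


0b10011000111100110111101001000110. Multiple bits set => No

No


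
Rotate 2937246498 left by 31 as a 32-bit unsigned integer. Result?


Rotate 0b10101111000100101101001100100010 left by 31 (32-bit) = 0b1010111100010010110100110010001 = 1468623249

1468623249


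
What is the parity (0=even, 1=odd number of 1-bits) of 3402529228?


0b11001010110011100111100111001100 has 18 ones => parity 0

0


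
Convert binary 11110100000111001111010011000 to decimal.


11110100000111001111010011000 in decimal = 511942296

511942296


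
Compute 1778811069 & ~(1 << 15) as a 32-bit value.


1778811069 & ~(1 << 15) = 1778778301

1778778301


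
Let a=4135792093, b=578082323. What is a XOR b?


4135792093 ^ 578082323 = 3573021646

3573021646


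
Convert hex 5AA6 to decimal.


5AA6 hex = 23206 decimal

23206


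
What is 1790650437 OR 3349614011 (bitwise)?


0b1101010101110110010100001000101 | 0b11000111101001110000110110111011 = 0b11101111101111110010110111111111 = 4022283775

4022283775


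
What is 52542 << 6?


0b1100110100111110 << 6 = 0b1100110100111110000000 = 3362688

3362688


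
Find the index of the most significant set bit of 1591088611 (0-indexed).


0b1011110110101100001010111100011. Highest set bit at position 30

30


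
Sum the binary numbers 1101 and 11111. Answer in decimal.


1101 + 11111 = 101100 = 44

44


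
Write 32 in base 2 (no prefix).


32 = 100000 in binary

100000


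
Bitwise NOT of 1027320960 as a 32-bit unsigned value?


~0b111101001110111010110010000000 = 0b11000010110001000101001101111111 = 3267646335 (32-bit unsigned)

3267646335


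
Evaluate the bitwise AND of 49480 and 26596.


0b1100000101001000 & 0b110011111100100 = 0b100000101000000 = 16704

16704


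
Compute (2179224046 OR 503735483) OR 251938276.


Step 1: 2179224046 | 503735483 = 2682680831
Step 2: 2682680831 | 251938276 = 2682680831

2682680831


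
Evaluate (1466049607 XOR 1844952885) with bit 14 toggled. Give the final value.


Step 1: 1466049607 ^ 1844952885 = 982883186
Step 2: 982883186 ^ (1 << 14) = 982883186 ^ 16384 = 982899570

982899570


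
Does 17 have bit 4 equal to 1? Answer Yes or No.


0b10001, bit 4 = 1. Yes

Yes


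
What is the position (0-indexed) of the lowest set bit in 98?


0b1100010. Lowest set bit at position 1

1


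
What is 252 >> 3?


0b11111100 >> 3 = 0b11111 = 31

31


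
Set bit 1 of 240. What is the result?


240 | (1 << 1) = 240 | 2 = 242

242


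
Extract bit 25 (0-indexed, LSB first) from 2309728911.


0b10001001101010111010101010001111, position 25 = 0

0


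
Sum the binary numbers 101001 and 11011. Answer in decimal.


101001 + 11011 = 1000100 = 68

68


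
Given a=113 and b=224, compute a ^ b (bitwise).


113 ^ 224 = 145

145


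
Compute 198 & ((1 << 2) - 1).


198 & 3 = 2

2


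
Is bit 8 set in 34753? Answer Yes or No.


0b1000011111000001, bit 8 = 1. Yes

Yes


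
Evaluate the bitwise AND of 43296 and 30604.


0b1010100100100000 & 0b111011110001100 = 0b10000100000000 = 8448

8448


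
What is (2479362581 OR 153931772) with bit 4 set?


Step 1: 2479362581 | 153931772 = 2615992317
Step 2: 2615992317 | (1 << 4) = 2615992317 | 16 = 2615992317

2615992317


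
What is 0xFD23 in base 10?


FD23 hex = 64803 decimal

64803


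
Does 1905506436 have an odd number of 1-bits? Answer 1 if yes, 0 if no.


0b1110001100100111011100010000100 has 14 ones => parity 0

0


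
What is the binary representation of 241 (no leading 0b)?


241 = 11110001 in binary

11110001


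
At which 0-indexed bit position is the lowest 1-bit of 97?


0b1100001. Lowest set bit at position 0

0


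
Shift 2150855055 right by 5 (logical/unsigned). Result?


0b10000000001100110111000110001111 >> 5 = 0b100000000011001101110001100 = 67214220

67214220


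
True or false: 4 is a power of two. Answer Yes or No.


0b100. Only one bit set => Yes

Yes


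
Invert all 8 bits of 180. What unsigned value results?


180 ^ 255 = 75

75


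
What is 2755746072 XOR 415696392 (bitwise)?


0b10100100010000010101100100011000 ^ 0b11000110001110000011000001000 = 0b10111100100001100101111100010000 = 3162922768

3162922768


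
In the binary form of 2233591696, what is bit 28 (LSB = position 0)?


0b10000101001000011110011110010000, position 28 = 0

0


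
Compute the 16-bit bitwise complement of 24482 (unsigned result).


~0b101111110100010 = 0b1010000001011101 = 41053 (16-bit unsigned)

41053


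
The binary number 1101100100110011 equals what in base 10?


1101100100110011 in decimal = 55603

55603


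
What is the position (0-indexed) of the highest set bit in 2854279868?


0b10101010001000001101101010111100. Highest set bit at position 31

31


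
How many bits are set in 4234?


0b1000010001010 has 4 set bits

4


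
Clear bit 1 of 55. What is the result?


55 & ~(1 << 1) = 53

53


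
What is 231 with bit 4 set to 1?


231 | (1 << 4) = 231 | 16 = 247

247


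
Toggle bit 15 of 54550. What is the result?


54550 ^ (1 << 15) = 54550 ^ 32768 = 21782

21782


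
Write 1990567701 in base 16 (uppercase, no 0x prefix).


1990567701 = 76A5A715 hex

76A5A715


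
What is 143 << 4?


0b10001111 << 4 = 0b100011110000 = 2288

2288


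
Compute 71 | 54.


0b1000111 | 0b110110 = 0b1110111 = 119

119


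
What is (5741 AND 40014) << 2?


Step 1: 5741 & 40014 = 5196
Step 2: 5196 << 2 = 20784

20784


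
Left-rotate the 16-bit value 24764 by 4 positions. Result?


Rotate 0b110000010111100 left by 4 (16-bit) = 0b101111000110 = 3014

3014


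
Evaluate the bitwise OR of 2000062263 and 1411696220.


0b1110111001101101000011100110111 | 0b1010100001001001100011001011100 = 0b1110111001101101100011101111111 = 2000078719

2000078719


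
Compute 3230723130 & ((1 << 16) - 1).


3230723130 & 65535 = 60474

60474


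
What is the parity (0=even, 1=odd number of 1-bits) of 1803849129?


0b1101011100001001000110110101001 has 15 ones => parity 1

1


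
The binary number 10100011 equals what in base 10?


10100011 in decimal = 163

163


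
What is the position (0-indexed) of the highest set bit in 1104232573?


0b1000001110100010100000001111101. Highest set bit at position 30

30


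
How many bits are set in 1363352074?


0b1010001010000110001101000001010 has 11 set bits

11


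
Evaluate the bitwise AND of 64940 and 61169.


0b1111110110101100 & 0b1110111011110001 = 0b1110110010100000 = 60576

60576


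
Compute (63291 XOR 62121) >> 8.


Step 1: 63291 ^ 62121 = 1426
Step 2: 1426 >> 8 = 5

5


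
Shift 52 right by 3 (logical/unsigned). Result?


0b110100 >> 3 = 0b110 = 6

6


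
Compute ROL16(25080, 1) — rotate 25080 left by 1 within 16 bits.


Rotate 0b110000111111000 left by 1 (16-bit) = 0b1100001111110000 = 50160

50160


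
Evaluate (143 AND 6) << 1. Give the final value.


Step 1: 143 & 6 = 6
Step 2: 6 << 1 = 12

12


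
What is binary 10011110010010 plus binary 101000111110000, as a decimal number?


10011110010010 + 101000111110000 = 111100110000010 = 31106

31106


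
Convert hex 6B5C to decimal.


6B5C hex = 27484 decimal

27484


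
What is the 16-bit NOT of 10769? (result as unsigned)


~0b10101000010001 = 0b1101010111101110 = 54766 (16-bit unsigned)

54766


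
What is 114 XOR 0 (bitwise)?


0b1110010 ^ 0b0 = 0b1110010 = 114

114


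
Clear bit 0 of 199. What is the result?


199 & ~(1 << 0) = 198

198


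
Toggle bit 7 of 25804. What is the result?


25804 ^ (1 << 7) = 25804 ^ 128 = 25676

25676


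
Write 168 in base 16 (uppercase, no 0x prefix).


168 = A8 hex

A8


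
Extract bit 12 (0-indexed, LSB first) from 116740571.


0b110111101010101000111011011, position 12 = 1

1


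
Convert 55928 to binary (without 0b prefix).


55928 = 1101101001111000 in binary

1101101001111000


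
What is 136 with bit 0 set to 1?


136 | (1 << 0) = 136 | 1 = 137

137


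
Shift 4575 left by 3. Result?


0b1000111011111 << 3 = 0b1000111011111000 = 36600

36600


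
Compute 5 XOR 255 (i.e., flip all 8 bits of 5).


5 ^ 255 = 250

250


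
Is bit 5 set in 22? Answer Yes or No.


0b10110, bit 5 = 0. No

No


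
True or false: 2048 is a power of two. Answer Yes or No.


0b100000000000. Only one bit set => Yes

Yes


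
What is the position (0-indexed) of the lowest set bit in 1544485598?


0b1011100000011101111101011011110. Lowest set bit at position 1

1


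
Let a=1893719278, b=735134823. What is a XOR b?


1893719278 ^ 735134823 = 1527683209

1527683209


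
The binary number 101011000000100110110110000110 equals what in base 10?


101011000000100110110110000110 in decimal = 721579398

721579398


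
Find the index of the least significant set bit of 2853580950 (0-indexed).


0b10101010000101100011000010010110. Lowest set bit at position 1

1


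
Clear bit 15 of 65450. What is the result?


65450 & ~(1 << 15) = 32682

32682


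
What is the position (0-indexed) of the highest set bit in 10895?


0b10101010001111. Highest set bit at position 13

13


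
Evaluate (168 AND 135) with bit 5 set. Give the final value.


Step 1: 168 & 135 = 128
Step 2: 128 | (1 << 5) = 128 | 32 = 160

160


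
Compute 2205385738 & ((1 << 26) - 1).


2205385738 & 67108863 = 57902090

57902090


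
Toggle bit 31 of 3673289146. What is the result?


3673289146 ^ (1 << 31) = 3673289146 ^ 2147483648 = 1525805498

1525805498


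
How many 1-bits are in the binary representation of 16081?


0b11111011010001 has 9 set bits

9


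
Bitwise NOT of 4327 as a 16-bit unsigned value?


~0b1000011100111 = 0b1110111100011000 = 61208 (16-bit unsigned)

61208


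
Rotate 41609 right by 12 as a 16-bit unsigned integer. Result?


Rotate 0b1010001010001001 right by 12 (16-bit) = 0b10100010011010 = 10394

10394


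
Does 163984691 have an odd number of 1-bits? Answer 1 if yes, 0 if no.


0b1001110001100011010100110011 has 14 ones => parity 0

0


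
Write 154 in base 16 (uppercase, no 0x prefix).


154 = 9A hex

9A


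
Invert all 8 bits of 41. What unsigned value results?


41 ^ 255 = 214

214


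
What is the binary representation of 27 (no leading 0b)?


27 = 11011 in binary

11011


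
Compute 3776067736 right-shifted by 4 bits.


0b11100001000100100011100010011000 >> 4 = 0b1110000100010010001110001001 = 236004233

236004233


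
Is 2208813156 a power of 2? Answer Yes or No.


0b10000011101001111101000001100100. Multiple bits set => No

No


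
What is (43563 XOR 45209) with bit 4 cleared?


Step 1: 43563 ^ 45209 = 6834
Step 2: 6834 & ~(1 << 4) = 6818

6818


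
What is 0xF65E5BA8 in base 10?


F65E5BA8 hex = 4133378984 decimal

4133378984


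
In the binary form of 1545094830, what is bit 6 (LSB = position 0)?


0b1011100000110000100011010101110, position 6 = 0

0


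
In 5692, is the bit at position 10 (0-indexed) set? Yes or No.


0b1011000111100, bit 10 = 1. Yes

Yes


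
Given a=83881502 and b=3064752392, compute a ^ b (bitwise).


83881502 ^ 3064752392 = 2991818518

2991818518


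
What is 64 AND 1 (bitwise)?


0b1000000 & 0b1 = 0b0 = 0

0


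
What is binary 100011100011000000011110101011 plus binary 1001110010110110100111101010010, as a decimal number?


100011100011000000011110101011 + 1001110010110110100111101010010 = 1110001111001110101011011111101 = 1910986493

1910986493


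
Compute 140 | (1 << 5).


140 | (1 << 5) = 140 | 32 = 172

172


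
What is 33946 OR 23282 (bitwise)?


0b1000010010011010 | 0b101101011110010 = 0b1101111011111010 = 57082

57082


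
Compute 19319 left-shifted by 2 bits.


0b100101101110111 << 2 = 0b10010110111011100 = 77276

77276


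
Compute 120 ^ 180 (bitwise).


0b1111000 ^ 0b10110100 = 0b11001100 = 204

204


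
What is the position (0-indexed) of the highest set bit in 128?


0b10000000. Highest set bit at position 7

7


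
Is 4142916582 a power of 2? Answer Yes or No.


0b11110110111011111110001111100110. Multiple bits set => No

No


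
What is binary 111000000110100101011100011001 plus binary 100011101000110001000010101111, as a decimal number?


111000000110100101011100011001 + 100011101000110001000010101111 = 1011011101111010110011111001000 = 1539139528

1539139528


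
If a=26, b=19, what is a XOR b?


26 ^ 19 = 9

9


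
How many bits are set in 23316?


0b101101100010100 has 7 set bits

7


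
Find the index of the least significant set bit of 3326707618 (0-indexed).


0b11000110010010011000011110100010. Lowest set bit at position 1

1


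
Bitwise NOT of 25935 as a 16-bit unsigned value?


~0b110010101001111 = 0b1001101010110000 = 39600 (16-bit unsigned)

39600


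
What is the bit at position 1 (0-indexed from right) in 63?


0b111111, position 1 = 1

1


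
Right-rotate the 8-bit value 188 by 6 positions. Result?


Rotate 0b10111100 right by 6 (8-bit) = 0b11110010 = 242

242


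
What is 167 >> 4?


0b10100111 >> 4 = 0b1010 = 10

10


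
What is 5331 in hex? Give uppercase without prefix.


5331 = 14D3 hex

14D3


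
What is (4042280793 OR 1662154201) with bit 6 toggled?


Step 1: 4042280793 | 1662154201 = 4092755929
Step 2: 4092755929 ^ (1 << 6) = 4092755929 ^ 64 = 4092755865

4092755865


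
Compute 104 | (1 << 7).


104 | (1 << 7) = 104 | 128 = 232

232


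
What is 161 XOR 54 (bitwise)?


0b10100001 ^ 0b110110 = 0b10010111 = 151

151


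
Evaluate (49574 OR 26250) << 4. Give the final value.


Step 1: 49574 | 26250 = 59310
Step 2: 59310 << 4 = 948960

948960


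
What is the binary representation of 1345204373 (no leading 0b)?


1345204373 = 1010000001011100011000010010101 in binary

1010000001011100011000010010101


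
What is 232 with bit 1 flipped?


232 ^ (1 << 1) = 232 ^ 2 = 234

234


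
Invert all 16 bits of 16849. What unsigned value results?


16849 ^ 65535 = 48686

48686


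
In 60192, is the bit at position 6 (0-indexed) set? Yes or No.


0b1110101100100000, bit 6 = 0. No

No


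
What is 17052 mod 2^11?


17052 & 2047 = 668

668


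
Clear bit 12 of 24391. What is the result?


24391 & ~(1 << 12) = 20295

20295


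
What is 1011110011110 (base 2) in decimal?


1011110011110 in decimal = 6046

6046


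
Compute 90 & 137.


0b1011010 & 0b10001001 = 0b1000 = 8

8


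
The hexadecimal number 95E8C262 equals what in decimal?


95E8C262 hex = 2515059298 decimal

2515059298


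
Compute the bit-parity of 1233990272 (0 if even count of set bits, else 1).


0b1001001100011010011001010000000 has 11 ones => parity 1

1


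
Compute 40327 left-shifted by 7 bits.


0b1001110110000111 << 7 = 0b10011101100001110000000 = 5161856

5161856


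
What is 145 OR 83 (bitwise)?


0b10010001 | 0b1010011 = 0b11010011 = 211

211


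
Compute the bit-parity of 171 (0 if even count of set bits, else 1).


0b10101011 has 5 ones => parity 1

1


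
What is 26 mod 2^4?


26 & 15 = 10

10


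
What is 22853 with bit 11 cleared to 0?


22853 & ~(1 << 11) = 20805

20805


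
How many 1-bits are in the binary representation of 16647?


0b100000100000111 has 5 set bits

5


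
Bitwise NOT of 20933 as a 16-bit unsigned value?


~0b101000111000101 = 0b1010111000111010 = 44602 (16-bit unsigned)

44602


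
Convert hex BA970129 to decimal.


BA970129 hex = 3130458409 decimal

3130458409


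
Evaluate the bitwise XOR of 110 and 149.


0b1101110 ^ 0b10010101 = 0b11111011 = 251

251


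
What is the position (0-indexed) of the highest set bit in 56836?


0b1101111000000100. Highest set bit at position 15

15


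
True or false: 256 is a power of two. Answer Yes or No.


0b100000000. Only one bit set => Yes

Yes


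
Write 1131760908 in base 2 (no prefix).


1131760908 = 1000011011101010100110100001100 in binary

1000011011101010100110100001100


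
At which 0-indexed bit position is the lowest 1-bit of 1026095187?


0b111101001010001111100001010011. Lowest set bit at position 0

0


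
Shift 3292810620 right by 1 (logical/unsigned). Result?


0b11000100010001000100110101111100 >> 1 = 0b1100010001000100010011010111110 = 1646405310

1646405310


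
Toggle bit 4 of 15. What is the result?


15 ^ (1 << 4) = 15 ^ 16 = 31

31


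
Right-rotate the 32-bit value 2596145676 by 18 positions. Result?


Rotate 0b10011010101111100000101000001100 right by 18 (32-bit) = 0b10000010100000110010011010101111 = 2189633199

2189633199


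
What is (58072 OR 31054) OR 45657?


Step 1: 58072 | 31054 = 64478
Step 2: 64478 | 45657 = 64479

64479


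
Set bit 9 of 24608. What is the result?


24608 | (1 << 9) = 24608 | 512 = 25120

25120


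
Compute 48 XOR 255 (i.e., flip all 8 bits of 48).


48 ^ 255 = 207

207


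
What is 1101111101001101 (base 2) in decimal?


1101111101001101 in decimal = 57165

57165


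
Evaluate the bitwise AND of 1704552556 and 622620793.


0b1100101100110010110100001101100 & 0b100101000111000111000001111001 = 0b100101000110000110000001101000 = 622354536

622354536


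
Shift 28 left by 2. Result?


0b11100 << 2 = 0b1110000 = 112

112


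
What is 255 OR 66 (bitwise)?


0b11111111 | 0b1000010 = 0b11111111 = 255

255


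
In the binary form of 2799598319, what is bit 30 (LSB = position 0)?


0b10100110110111100111101011101111, position 30 = 0

0


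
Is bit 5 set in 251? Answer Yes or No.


0b11111011, bit 5 = 1. Yes

Yes


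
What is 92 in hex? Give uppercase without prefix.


92 = 5C hex

5C


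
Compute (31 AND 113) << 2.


Step 1: 31 & 113 = 17
Step 2: 17 << 2 = 68

68


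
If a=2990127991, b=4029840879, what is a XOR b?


2990127991 ^ 4029840879 = 1108067992

1108067992


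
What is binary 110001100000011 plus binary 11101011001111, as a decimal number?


110001100000011 + 11101011001111 = 1001110111010010 = 40402

40402


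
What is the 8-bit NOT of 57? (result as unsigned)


~0b111001 = 0b11000110 = 198 (8-bit unsigned)

198


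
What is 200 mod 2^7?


200 & 127 = 72

72


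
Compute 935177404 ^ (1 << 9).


935177404 ^ (1 << 9) = 935177404 ^ 512 = 935177916

935177916


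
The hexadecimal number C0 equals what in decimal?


C0 hex = 192 decimal

192


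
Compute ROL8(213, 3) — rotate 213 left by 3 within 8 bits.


Rotate 0b11010101 left by 3 (8-bit) = 0b10101110 = 174

174


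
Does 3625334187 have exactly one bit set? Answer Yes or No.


0b11011000000101100011010110101011. Multiple bits set => No

No


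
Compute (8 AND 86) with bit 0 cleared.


Step 1: 8 & 86 = 0
Step 2: 0 & ~(1 << 0) = 0

0


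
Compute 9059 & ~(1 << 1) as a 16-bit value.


9059 & ~(1 << 1) = 9057

9057


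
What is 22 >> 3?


0b10110 >> 3 = 0b10 = 2

2


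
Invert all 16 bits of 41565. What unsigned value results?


41565 ^ 65535 = 23970

23970


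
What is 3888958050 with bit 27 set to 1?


3888958050 | (1 << 27) = 3888958050 | 134217728 = 4023175778

4023175778


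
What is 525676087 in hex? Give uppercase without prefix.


525676087 = 1F552E37 hex

1F552E37


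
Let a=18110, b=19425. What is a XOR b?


18110 ^ 19425 = 3423

3423


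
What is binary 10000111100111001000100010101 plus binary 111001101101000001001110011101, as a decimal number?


10000111100111001000100010101 + 111001101101000001001110011101 = 1001010101001111010010010110010 = 1252500658

1252500658


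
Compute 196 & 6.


0b11000100 & 0b110 = 0b100 = 4

4


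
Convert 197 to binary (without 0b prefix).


197 = 11000101 in binary

11000101


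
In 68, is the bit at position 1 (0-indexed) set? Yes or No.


0b1000100, bit 1 = 0. No

No


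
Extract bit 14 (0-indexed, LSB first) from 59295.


0b1110011110011111, position 14 = 1

1


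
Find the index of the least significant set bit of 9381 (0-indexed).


0b10010010100101. Lowest set bit at position 0

0


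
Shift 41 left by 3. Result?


0b101001 << 3 = 0b101001000 = 328

328


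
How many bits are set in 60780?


0b1110110101101100 has 10 set bits

10


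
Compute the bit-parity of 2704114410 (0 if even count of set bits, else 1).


0b10100001001011011000001011101010 has 14 ones => parity 0

0


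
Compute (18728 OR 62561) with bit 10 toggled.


Step 1: 18728 | 62561 = 64873
Step 2: 64873 ^ (1 << 10) = 64873 ^ 1024 = 63849

63849


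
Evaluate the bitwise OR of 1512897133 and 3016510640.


0b1011010001011001111101001101101 | 0b10110011110011000100110010110000 = 0b11111011111011001111111011111101 = 4226612989

4226612989


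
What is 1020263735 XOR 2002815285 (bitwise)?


0b111100110011111111110100110111 ^ 0b1110111011000001000100100110101 = 0b1001011101011110111010000000010 = 1269789698

1269789698


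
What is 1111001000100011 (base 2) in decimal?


1111001000100011 in decimal = 61987

61987


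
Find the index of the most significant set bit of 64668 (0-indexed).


0b1111110010011100. Highest set bit at position 15

15


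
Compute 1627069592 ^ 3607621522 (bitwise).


0b1100000111110110001110010011000 ^ 0b11010111000001111110111110010010 = 0b10110111111111001111001100001010 = 3086807818

3086807818


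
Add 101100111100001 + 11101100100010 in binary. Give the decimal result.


101100111100001 + 11101100100010 = 1001010100000011 = 38147

38147


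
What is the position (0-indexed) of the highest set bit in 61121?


0b1110111011000001. Highest set bit at position 15

15


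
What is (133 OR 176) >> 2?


Step 1: 133 | 176 = 181
Step 2: 181 >> 2 = 45

45


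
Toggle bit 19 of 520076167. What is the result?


520076167 ^ (1 << 19) = 520076167 ^ 524288 = 519551879

519551879


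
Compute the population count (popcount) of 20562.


0b101000001010010 has 5 set bits

5


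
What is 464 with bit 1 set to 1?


464 | (1 << 1) = 464 | 2 = 466

466


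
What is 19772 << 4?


0b100110100111100 << 4 = 0b1001101001111000000 = 316352

316352


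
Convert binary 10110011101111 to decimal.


10110011101111 in decimal = 11503

11503


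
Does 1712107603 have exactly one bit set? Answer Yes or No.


0b1100110000011001011000001010011. Multiple bits set => No

No


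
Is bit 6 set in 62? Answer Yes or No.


0b111110, bit 6 = 0. No

No


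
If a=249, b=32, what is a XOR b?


249 ^ 32 = 217

217


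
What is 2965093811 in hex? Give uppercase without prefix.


2965093811 = B0BBBDB3 hex

B0BBBDB3


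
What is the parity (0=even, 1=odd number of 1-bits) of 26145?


0b110011000100001 has 6 ones => parity 0

0


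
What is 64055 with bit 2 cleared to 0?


64055 & ~(1 << 2) = 64051

64051


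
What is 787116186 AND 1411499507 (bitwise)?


0b101110111010100111000010011010 & 0b1010100001000011100010111110011 = 0b100001000000100000010010010 = 69222546

69222546


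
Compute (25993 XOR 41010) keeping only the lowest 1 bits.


Step 1: 25993 ^ 41010 = 50619
Step 2: 50619 & 1 = 1

1


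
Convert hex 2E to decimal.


2E hex = 46 decimal

46


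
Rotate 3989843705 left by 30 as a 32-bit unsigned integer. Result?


Rotate 0b11101101110100000010111011111001 left by 30 (32-bit) = 0b1111011011101000000101110111110 = 2071202750

2071202750


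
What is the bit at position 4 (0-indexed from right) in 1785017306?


0b1101010011001010011001111011010, position 4 = 1

1


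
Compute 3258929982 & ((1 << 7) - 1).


3258929982 & 127 = 62

62


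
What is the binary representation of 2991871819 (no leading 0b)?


2991871819 = 10110010010101000101011101001011 in binary

10110010010101000101011101001011


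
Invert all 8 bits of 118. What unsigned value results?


118 ^ 255 = 137

137


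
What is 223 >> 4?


0b11011111 >> 4 = 0b1101 = 13

13


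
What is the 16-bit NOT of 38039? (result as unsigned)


~0b1001010010010111 = 0b110101101101000 = 27496 (16-bit unsigned)

27496


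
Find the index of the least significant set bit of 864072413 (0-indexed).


0b110011100000001011001011011101. Lowest set bit at position 0

0


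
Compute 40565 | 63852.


0b1001111001110101 | 0b1111100101101100 = 0b1111111101111101 = 65405

65405


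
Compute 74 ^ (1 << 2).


74 ^ (1 << 2) = 74 ^ 4 = 78

78


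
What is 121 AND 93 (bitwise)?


0b1111001 & 0b1011101 = 0b1011001 = 89

89


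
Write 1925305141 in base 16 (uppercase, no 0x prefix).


1925305141 = 72C1D335 hex

72C1D335


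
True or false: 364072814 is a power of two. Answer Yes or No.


0b10101101100110100111101101110. Multiple bits set => No

No


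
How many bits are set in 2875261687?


0b10101011011000010000001011110111 has 16 set bits

16


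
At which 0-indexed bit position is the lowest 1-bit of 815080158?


0b110000100101010010001011011110. Lowest set bit at position 1

1


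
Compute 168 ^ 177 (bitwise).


0b10101000 ^ 0b10110001 = 0b11001 = 25

25


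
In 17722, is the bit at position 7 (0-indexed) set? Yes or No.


0b100010100111010, bit 7 = 0. No

No


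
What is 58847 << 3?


0b1110010111011111 << 3 = 0b1110010111011111000 = 470776

470776


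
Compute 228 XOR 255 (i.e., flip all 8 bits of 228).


228 ^ 255 = 27

27


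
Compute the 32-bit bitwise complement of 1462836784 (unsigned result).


~0b1010111001100010001111000110000 = 0b10101000110011101110000111001111 = 2832130511 (32-bit unsigned)

2832130511


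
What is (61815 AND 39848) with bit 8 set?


Step 1: 61815 & 39848 = 37152
Step 2: 37152 | (1 << 8) = 37152 | 256 = 37152

37152


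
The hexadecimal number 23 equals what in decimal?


23 hex = 35 decimal

35


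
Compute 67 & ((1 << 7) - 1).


67 & 127 = 67

67


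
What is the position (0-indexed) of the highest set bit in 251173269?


0b1110111110001001100110010101. Highest set bit at position 27

27


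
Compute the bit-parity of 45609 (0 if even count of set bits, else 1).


0b1011001000101001 has 7 ones => parity 1

1


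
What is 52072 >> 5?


0b1100101101101000 >> 5 = 0b11001011011 = 1627

1627


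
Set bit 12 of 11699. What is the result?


11699 | (1 << 12) = 11699 | 4096 = 15795

15795


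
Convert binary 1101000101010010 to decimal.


1101000101010010 in decimal = 53586

53586


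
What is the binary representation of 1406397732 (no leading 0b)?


1406397732 = 1010011110100111110110100100100 in binary

1010011110100111110110100100100


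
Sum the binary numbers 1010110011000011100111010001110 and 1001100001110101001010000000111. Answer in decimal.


1010110011000011100111010001110 + 1001100001110101001010000000111 = 10100010100111000110001010010101 = 2728157845

2728157845


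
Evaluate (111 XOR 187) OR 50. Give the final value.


Step 1: 111 ^ 187 = 212
Step 2: 212 | 50 = 246

246


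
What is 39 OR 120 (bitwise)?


0b100111 | 0b1111000 = 0b1111111 = 127

127


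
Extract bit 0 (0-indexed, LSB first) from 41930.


0b1010001111001010, position 0 = 0

0


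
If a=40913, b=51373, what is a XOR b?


40913 ^ 51373 = 22396

22396


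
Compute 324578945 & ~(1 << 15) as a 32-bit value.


324578945 & ~(1 << 15) = 324546177

324546177


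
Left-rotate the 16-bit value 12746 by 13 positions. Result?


Rotate 0b11000111001010 left by 13 (16-bit) = 0b100011000111001 = 17977

17977


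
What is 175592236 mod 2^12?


175592236 & 4095 = 812

812


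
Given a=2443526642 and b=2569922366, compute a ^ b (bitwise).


2443526642 ^ 2569922366 = 143173324

143173324


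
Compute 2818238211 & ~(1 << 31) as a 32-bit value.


2818238211 & ~(1 << 31) = 670754563

670754563


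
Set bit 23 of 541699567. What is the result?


541699567 | (1 << 23) = 541699567 | 8388608 = 550088175

550088175


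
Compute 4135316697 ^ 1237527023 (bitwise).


0b11110110011110111110110011011001 ^ 0b1001001110000110010100111101111 = 0b10111111101110001100010100110110 = 3216557366

3216557366


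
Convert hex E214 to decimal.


E214 hex = 57876 decimal

57876


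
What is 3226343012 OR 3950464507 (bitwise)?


0b11000000010011100001011001100100 | 0b11101011011101110100110111111011 = 0b11101011011111110101111111111111 = 3950993407

3950993407


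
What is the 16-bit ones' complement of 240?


240 ^ 65535 = 65295

65295


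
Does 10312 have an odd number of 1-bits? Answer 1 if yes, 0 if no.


0b10100001001000 has 4 ones => parity 0

0


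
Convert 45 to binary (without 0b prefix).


45 = 101101 in binary

101101


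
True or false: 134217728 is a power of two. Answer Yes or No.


0b1000000000000000000000000000. Only one bit set => Yes

Yes


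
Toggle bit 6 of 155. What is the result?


155 ^ (1 << 6) = 155 ^ 64 = 219

219


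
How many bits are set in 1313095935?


0b1001110010001000100000011111111 has 15 set bits

15


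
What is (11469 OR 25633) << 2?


Step 1: 11469 | 25633 = 27885
Step 2: 27885 << 2 = 111540

111540


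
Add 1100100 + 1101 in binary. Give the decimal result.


1100100 + 1101 = 1110001 = 113

113


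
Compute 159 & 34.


0b10011111 & 0b100010 = 0b10 = 2

2


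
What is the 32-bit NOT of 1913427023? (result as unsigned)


~0b1110010000011001001010001001111 = 0b10001101111100110110101110110000 = 2381540272 (32-bit unsigned)

2381540272


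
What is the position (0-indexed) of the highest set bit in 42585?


0b1010011001011001. Highest set bit at position 15

15


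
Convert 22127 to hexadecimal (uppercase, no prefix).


22127 = 566F hex

566F


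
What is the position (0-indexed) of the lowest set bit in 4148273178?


0b11110111010000011010000000011010. Lowest set bit at position 1

1


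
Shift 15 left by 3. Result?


0b1111 << 3 = 0b1111000 = 120

120


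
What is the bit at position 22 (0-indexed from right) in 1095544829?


0b1000001010011001010111111111101, position 22 = 1

1


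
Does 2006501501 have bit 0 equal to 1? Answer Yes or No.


0b1110111100110001100100001111101, bit 0 = 1. Yes

Yes


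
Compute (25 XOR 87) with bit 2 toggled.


Step 1: 25 ^ 87 = 78
Step 2: 78 ^ (1 << 2) = 78 ^ 4 = 74

74


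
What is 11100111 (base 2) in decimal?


11100111 in decimal = 231

231


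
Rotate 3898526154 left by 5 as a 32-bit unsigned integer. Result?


Rotate 0b11101000010111101100100111001010 left by 5 (32-bit) = 0b1011110110010011100101011101 = 198785373

198785373


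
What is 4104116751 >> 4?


0b11110100100111111101101000001111 >> 4 = 0b1111010010011111110110100000 = 256507296

256507296


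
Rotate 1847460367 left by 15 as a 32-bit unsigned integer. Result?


Rotate 0b1101110000111100000001000001111 left by 15 (32-bit) = 0b1000001111011011100001111 = 17282831

17282831


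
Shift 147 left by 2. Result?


0b10010011 << 2 = 0b1001001100 = 588

588


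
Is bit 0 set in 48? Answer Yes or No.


0b110000, bit 0 = 0. No

No


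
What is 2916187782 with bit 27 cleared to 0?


2916187782 & ~(1 << 27) = 2781970054

2781970054


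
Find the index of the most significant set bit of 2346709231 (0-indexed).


0b10001011110111111111000011101111. Highest set bit at position 31

31


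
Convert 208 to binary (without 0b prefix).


208 = 11010000 in binary

11010000


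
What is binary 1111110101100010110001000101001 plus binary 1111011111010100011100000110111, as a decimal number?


1111110101100010110001000101001 + 1111011111010100011100000110111 = 11111010100110111001101001100000 = 4204501600

4204501600


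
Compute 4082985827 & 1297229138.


0b11110011010111010110101101100011 & 0b1001101010100100010010101010010 = 0b1000001010100000010000101000010 = 1095770434

1095770434


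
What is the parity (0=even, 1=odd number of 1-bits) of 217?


0b11011001 has 5 ones => parity 1

1


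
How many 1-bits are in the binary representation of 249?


0b11111001 has 6 set bits

6


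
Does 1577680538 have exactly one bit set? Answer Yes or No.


0b1011110000010010111111010011010. Multiple bits set => No

No


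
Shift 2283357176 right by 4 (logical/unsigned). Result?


0b10001000000110010100001111111000 >> 4 = 0b1000100000011001010000111111 = 142709823

142709823


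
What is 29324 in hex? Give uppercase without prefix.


29324 = 728C hex

728C


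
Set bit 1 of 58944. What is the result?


58944 | (1 << 1) = 58944 | 2 = 58946

58946


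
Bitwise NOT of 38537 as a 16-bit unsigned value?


~0b1001011010001001 = 0b110100101110110 = 26998 (16-bit unsigned)

26998


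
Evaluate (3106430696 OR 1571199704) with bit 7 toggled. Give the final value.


Step 1: 3106430696 | 1571199704 = 4256095992
Step 2: 4256095992 ^ (1 << 7) = 4256095992 ^ 128 = 4256095864

4256095864
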